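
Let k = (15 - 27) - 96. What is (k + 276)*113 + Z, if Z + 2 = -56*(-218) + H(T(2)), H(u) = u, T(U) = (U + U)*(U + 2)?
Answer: 31206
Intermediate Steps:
T(U) = 2*U*(2 + U) (T(U) = (2*U)*(2 + U) = 2*U*(2 + U))
Z = 12222 (Z = -2 + (-56*(-218) + 2*2*(2 + 2)) = -2 + (12208 + 2*2*4) = -2 + (12208 + 16) = -2 + 12224 = 12222)
k = -108 (k = -12 - 96 = -108)
(k + 276)*113 + Z = (-108 + 276)*113 + 12222 = 168*113 + 12222 = 18984 + 12222 = 31206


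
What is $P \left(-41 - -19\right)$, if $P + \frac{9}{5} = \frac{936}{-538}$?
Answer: $\frac{104742}{1345} \approx 77.875$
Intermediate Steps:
$P = - \frac{4761}{1345}$ ($P = - \frac{9}{5} + \frac{936}{-538} = - \frac{9}{5} + 936 \left(- \frac{1}{538}\right) = - \frac{9}{5} - \frac{468}{269} = - \frac{4761}{1345} \approx -3.5398$)
$P \left(-41 - -19\right) = - \frac{4761 \left(-41 - -19\right)}{1345} = - \frac{4761 \left(-41 + 19\right)}{1345} = \left(- \frac{4761}{1345}\right) \left(-22\right) = \frac{104742}{1345}$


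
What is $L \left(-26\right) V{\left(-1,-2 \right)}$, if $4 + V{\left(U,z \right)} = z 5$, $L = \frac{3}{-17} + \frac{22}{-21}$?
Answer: $- \frac{22724}{51} \approx -445.57$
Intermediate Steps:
$L = - \frac{437}{357}$ ($L = 3 \left(- \frac{1}{17}\right) + 22 \left(- \frac{1}{21}\right) = - \frac{3}{17} - \frac{22}{21} = - \frac{437}{357} \approx -1.2241$)
$V{\left(U,z \right)} = -4 + 5 z$ ($V{\left(U,z \right)} = -4 + z 5 = -4 + 5 z$)
$L \left(-26\right) V{\left(-1,-2 \right)} = \left(- \frac{437}{357}\right) \left(-26\right) \left(-4 + 5 \left(-2\right)\right) = \frac{11362 \left(-4 - 10\right)}{357} = \frac{11362}{357} \left(-14\right) = - \frac{22724}{51}$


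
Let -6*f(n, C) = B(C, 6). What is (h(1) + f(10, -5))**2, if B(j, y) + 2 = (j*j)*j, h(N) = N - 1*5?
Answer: 10609/36 ≈ 294.69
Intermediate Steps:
h(N) = -5 + N (h(N) = N - 5 = -5 + N)
B(j, y) = -2 + j**3 (B(j, y) = -2 + (j*j)*j = -2 + j**2*j = -2 + j**3)
f(n, C) = 1/3 - C**3/6 (f(n, C) = -(-2 + C**3)/6 = 1/3 - C**3/6)
(h(1) + f(10, -5))**2 = ((-5 + 1) + (1/3 - 1/6*(-5)**3))**2 = (-4 + (1/3 - 1/6*(-125)))**2 = (-4 + (1/3 + 125/6))**2 = (-4 + 127/6)**2 = (103/6)**2 = 10609/36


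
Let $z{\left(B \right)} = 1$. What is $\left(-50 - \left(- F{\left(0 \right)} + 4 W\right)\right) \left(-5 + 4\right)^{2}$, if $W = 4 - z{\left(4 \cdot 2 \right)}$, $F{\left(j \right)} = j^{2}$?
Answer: $-62$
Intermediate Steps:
$W = 3$ ($W = 4 - 1 = 3$)
$\left(-50 - \left(- F{\left(0 \right)} + 4 W\right)\right) \left(-5 + 4\right)^{2} = \left(-50 + \left(\left(-4\right) 3 + 0^{2}\right)\right) \left(-5 + 4\right)^{2} = \left(-50 + \left(-12 + 0\right)\right) \left(-1\right)^{2} = \left(-50 - 12\right) 1 = \left(-62\right) 1 = -62$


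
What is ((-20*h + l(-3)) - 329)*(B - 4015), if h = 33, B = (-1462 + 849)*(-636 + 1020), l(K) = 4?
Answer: 235815895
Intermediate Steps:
B = -235392 (B = -613*384 = -235392)
((-20*h + l(-3)) - 329)*(B - 4015) = ((-20*33 + 4) - 329)*(-235392 - 4015) = ((-660 + 4) - 329)*(-239407) = (-656 - 329)*(-239407) = -985*(-239407) = 235815895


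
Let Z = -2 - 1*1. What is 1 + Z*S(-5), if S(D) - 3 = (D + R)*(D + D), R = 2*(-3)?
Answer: -338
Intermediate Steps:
R = -6
S(D) = 3 + 2*D*(-6 + D) (S(D) = 3 + (D - 6)*(D + D) = 3 + (-6 + D)*(2*D) = 3 + 2*D*(-6 + D))
Z = -3 (Z = -2 - 1 = -3)
1 + Z*S(-5) = 1 - 3*(3 - 12*(-5) + 2*(-5)²) = 1 - 3*(3 + 60 + 2*25) = 1 - 3*(3 + 60 + 50) = 1 - 3*113 = 1 - 339 = -338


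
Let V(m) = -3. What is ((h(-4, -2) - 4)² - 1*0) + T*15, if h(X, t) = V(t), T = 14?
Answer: 259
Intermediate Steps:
h(X, t) = -3
((h(-4, -2) - 4)² - 1*0) + T*15 = ((-3 - 4)² - 1*0) + 14*15 = ((-7)² + 0) + 210 = (49 + 0) + 210 = 49 + 210 = 259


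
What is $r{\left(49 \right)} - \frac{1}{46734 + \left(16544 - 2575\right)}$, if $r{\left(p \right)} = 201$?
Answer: $\frac{12201302}{60703} \approx 201.0$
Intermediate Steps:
$r{\left(49 \right)} - \frac{1}{46734 + \left(16544 - 2575\right)} = 201 - \frac{1}{46734 + \left(16544 - 2575\right)} = 201 - \frac{1}{46734 + 13969} = 201 - \frac{1}{60703} = \frac{12201302}{60703}$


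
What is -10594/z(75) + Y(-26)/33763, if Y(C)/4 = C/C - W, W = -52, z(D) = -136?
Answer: 178857027/2295884 ≈ 77.903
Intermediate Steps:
Y(C) = 212 (Y(C) = 4*(C/C - 1*(-52)) = 4*(1 + 52) = 4*53 = 212)
-10594/z(75) + Y(-26)/33763 = -10594/(-136) + 212/33763 = -10594*(-1/136) + 212*(1/33763) = 5297/68 + 212/33763 = 178857027/2295884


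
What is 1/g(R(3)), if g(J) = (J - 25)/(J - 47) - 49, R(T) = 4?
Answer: -43/2086 ≈ -0.020614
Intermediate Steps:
g(J) = -49 + (-25 + J)/(-47 + J) (g(J) = (-25 + J)/(-47 + J) - 49 = -49 + (-25 + J)/(-47 + J))
1/g(R(3)) = 1/(2*(1139 - 24*4)/(-47 + 4)) = 1/(2*(1139 - 96)/(-43)) = 1/(2*(-1/43)*1043) = 1/(-2086/43) = -43/2086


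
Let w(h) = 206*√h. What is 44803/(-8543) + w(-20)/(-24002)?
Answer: -44803/8543 - 206*I*√5/12001 ≈ -5.2444 - 0.038383*I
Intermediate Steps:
44803/(-8543) + w(-20)/(-24002) = 44803/(-8543) + (206*√(-20))/(-24002) = 44803*(-1/8543) + (206*(2*I*√5))*(-1/24002) = -44803/8543 + (412*I*√5)*(-1/24002) = -44803/8543 - 206*I*√5/12001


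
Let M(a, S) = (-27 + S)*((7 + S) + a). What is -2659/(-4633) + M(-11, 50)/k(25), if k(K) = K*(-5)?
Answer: -4569339/579125 ≈ -7.8901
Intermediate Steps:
M(a, S) = (-27 + S)*(7 + S + a)
k(K) = -5*K
-2659/(-4633) + M(-11, 50)/k(25) = -2659/(-4633) + (-189 + 50² - 27*(-11) - 20*50 + 50*(-11))/((-5*25)) = -2659*(-1/4633) + (-189 + 2500 + 297 - 1000 - 550)/(-125) = 2659/4633 + 1058*(-1/125) = 2659/4633 - 1058/125 = -4569339/579125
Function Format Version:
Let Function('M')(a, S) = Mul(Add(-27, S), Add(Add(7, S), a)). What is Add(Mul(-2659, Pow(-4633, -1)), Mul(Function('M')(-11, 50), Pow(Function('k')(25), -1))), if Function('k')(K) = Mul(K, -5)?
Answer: Rational(-4569339, 579125) ≈ -7.8901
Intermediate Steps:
Function('M')(a, S) = Mul(Add(-27, S), Add(7, S, a))
Function('k')(K) = Mul(-5, K)
Add(Mul(-2659, Pow(-4633, -1)), Mul(Function('M')(-11, 50), Pow(Function('k')(25), -1))) = Add(Mul(-2659, Pow(-4633, -1)), Mul(Add(-189, Pow(50, 2), Mul(-27, -11), Mul(-20, 50), Mul(50, -11)), Pow(Mul(-5, 25), -1))) = Add(Mul(-2659, Rational(-1, 4633)), Mul(Add(-189, 2500, 297, -1000, -550), Pow(-125, -1))) = Add(Rational(2659, 4633), Mul(1058, Rational(-1, 125))) = Add(Rational(2659, 4633), Rational(-1058, 125)) = Rational(-4569339, 579125)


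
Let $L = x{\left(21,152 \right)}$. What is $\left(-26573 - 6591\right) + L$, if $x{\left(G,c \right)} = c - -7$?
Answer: $-33005$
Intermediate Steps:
$x{\left(G,c \right)} = 7 + c$ ($x{\left(G,c \right)} = c + 7 = 7 + c$)
$L = 159$ ($L = 7 + 152 = 159$)
$\left(-26573 - 6591\right) + L = \left(-26573 - 6591\right) + 159 = -33164 + 159 = -33005$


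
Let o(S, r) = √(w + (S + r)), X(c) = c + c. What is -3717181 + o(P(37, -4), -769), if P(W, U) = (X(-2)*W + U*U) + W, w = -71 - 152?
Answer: -3717181 + I*√1087 ≈ -3.7172e+6 + 32.97*I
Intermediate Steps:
X(c) = 2*c
w = -223
P(W, U) = U² - 3*W (P(W, U) = ((2*(-2))*W + U*U) + W = (-4*W + U²) + W = (U² - 4*W) + W = U² - 3*W)
o(S, r) = √(-223 + S + r) (o(S, r) = √(-223 + (S + r)) = √(-223 + S + r))
-3717181 + o(P(37, -4), -769) = -3717181 + √(-223 + ((-4)² - 3*37) - 769) = -3717181 + √(-223 + (16 - 111) - 769) = -3717181 + √(-223 - 95 - 769) = -3717181 + √(-1087) = -3717181 + I*√1087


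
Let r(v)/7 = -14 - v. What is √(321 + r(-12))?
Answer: √307 ≈ 17.521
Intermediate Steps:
r(v) = -98 - 7*v (r(v) = 7*(-14 - v) = -98 - 7*v)
√(321 + r(-12)) = √(321 + (-98 - 7*(-12))) = √(321 + (-98 + 84)) = √(321 - 14) = √307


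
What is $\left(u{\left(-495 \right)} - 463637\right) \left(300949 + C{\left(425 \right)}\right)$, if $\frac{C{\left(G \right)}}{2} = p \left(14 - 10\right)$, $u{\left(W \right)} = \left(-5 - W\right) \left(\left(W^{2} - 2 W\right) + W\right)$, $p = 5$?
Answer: $36070871810207$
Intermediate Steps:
$u{\left(W \right)} = \left(-5 - W\right) \left(W^{2} - W\right)$
$C{\left(G \right)} = 40$ ($C{\left(G \right)} = 2 \cdot 5 \left(14 - 10\right) = 2 \cdot 5 \cdot 4 = 2 \cdot 20 = 40$)
$\left(u{\left(-495 \right)} - 463637\right) \left(300949 + C{\left(425 \right)}\right) = \left(- 495 \left(5 - \left(-495\right)^{2} - -1980\right) - 463637\right) \left(300949 + 40\right) = \left(- 495 \left(5 - 245025 + 1980\right) - 463637\right) 300989 = \left(\left(-495\right) \left(-243040\right) - 463637\right) 300989 = \left(120304800 - 463637\right) 300989 = 119841163 \cdot 300989 = 36070871810207$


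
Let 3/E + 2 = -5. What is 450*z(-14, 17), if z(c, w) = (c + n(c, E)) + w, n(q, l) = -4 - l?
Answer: -1800/7 ≈ -257.14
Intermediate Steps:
E = -3/7 (E = 3/(-2 - 5) = 3/(-7) = 3*(-1/7) = -3/7 ≈ -0.42857)
z(c, w) = -25/7 + c + w (z(c, w) = (c + (-4 - 1*(-3/7))) + w = (c + (-4 + 3/7)) + w = (c - 25/7) + w = (-25/7 + c) + w = -25/7 + c + w)
450*z(-14, 17) = 450*(-25/7 - 14 + 17) = 450*(-4/7) = -1800/7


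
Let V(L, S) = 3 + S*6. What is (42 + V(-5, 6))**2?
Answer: 6561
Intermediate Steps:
V(L, S) = 3 + 6*S
(42 + V(-5, 6))**2 = (42 + (3 + 6*6))**2 = (42 + (3 + 36))**2 = (42 + 39)**2 = 81**2 = 6561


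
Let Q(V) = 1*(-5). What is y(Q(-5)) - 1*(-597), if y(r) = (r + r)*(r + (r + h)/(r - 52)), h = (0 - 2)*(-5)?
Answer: 36929/57 ≈ 647.88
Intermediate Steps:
h = 10 (h = -2*(-5) = 10)
Q(V) = -5
y(r) = 2*r*(r + (10 + r)/(-52 + r)) (y(r) = (r + r)*(r + (r + 10)/(r - 52)) = (2*r)*(r + (10 + r)/(-52 + r)) = 2*r*(r + (10 + r)/(-52 + r)))
y(Q(-5)) - 1*(-597) = 2*(-5)*(10 + (-5)² - 51*(-5))/(-52 - 5) - 1*(-597) = 2*(-5)*(10 + 25 + 255)/(-57) + 597 = 2*(-5)*(-1/57)*290 + 597 = 2900/57 + 597 = 36929/57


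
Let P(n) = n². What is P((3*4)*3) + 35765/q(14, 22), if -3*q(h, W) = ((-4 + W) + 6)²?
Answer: 213067/192 ≈ 1109.7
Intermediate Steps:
q(h, W) = -(2 + W)²/3 (q(h, W) = -((-4 + W) + 6)²/3 = -(2 + W)²/3)
P((3*4)*3) + 35765/q(14, 22) = ((3*4)*3)² + 35765/((-(2 + 22)²/3)) = (12*3)² + 35765/((-⅓*24²)) = 36² + 35765/((-⅓*576)) = 1296 + 35765/(-192) = 1296 + 35765*(-1/192) = 1296 - 35765/192 = 213067/192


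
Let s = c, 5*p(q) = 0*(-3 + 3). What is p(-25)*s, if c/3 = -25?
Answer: 0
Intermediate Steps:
c = -75 (c = 3*(-25) = -75)
p(q) = 0 (p(q) = (0*(-3 + 3))/5 = (0*0)/5 = (⅕)*0 = 0)
s = -75
p(-25)*s = 0*(-75) = 0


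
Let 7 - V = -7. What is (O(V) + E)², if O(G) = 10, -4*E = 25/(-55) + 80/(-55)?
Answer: 212521/1936 ≈ 109.77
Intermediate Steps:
V = 14 (V = 7 - 1*(-7) = 7 + 7 = 14)
E = 21/44 (E = -(25/(-55) + 80/(-55))/4 = -(25*(-1/55) + 80*(-1/55))/4 = -(-5/11 - 16/11)/4 = -¼*(-21/11) = 21/44 ≈ 0.47727)
(O(V) + E)² = (10 + 21/44)² = (461/44)² = 212521/1936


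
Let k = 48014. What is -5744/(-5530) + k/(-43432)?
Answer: -4011003/60044740 ≈ -0.066800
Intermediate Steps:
-5744/(-5530) + k/(-43432) = -5744/(-5530) + 48014/(-43432) = -5744*(-1/5530) + 48014*(-1/43432) = 2872/2765 - 24007/21716 = -4011003/60044740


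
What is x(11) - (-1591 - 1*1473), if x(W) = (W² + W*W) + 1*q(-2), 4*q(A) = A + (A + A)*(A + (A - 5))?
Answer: 6629/2 ≈ 3314.5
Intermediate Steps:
q(A) = A/4 + A*(-5 + 2*A)/2 (q(A) = (A + (A + A)*(A + (A - 5)))/4 = (A + (2*A)*(A + (-5 + A)))/4 = (A + (2*A)*(-5 + 2*A))/4 = (A + 2*A*(-5 + 2*A))/4 = A/4 + A*(-5 + 2*A)/2)
x(W) = 17/2 + 2*W² (x(W) = (W² + W*W) + 1*((¼)*(-2)*(-9 + 4*(-2))) = (W² + W²) + 1*((¼)*(-2)*(-9 - 8)) = 2*W² + 1*((¼)*(-2)*(-17)) = 2*W² + 1*(17/2) = 2*W² + 17/2 = 17/2 + 2*W²)
x(11) - (-1591 - 1*1473) = (17/2 + 2*11²) - (-1591 - 1*1473) = (17/2 + 2*121) - (-1591 - 1473) = (17/2 + 242) - 1*(-3064) = 501/2 + 3064 = 6629/2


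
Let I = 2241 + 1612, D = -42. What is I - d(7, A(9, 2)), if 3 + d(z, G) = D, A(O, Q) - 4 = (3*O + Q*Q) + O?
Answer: 3898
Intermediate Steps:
I = 3853
A(O, Q) = 4 + Q**2 + 4*O (A(O, Q) = 4 + ((3*O + Q*Q) + O) = 4 + ((3*O + Q**2) + O) = 4 + ((Q**2 + 3*O) + O) = 4 + (Q**2 + 4*O) = 4 + Q**2 + 4*O)
d(z, G) = -45 (d(z, G) = -3 - 42 = -45)
I - d(7, A(9, 2)) = 3853 - 1*(-45) = 3853 + 45 = 3898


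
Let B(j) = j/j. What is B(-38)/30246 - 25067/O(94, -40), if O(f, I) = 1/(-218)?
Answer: 165282473077/30246 ≈ 5.4646e+6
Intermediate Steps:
O(f, I) = -1/218
B(j) = 1
B(-38)/30246 - 25067/O(94, -40) = 1/30246 - 25067/(-1/218) = 1*(1/30246) - 25067*(-218) = 1/30246 + 5464606 = 165282473077/30246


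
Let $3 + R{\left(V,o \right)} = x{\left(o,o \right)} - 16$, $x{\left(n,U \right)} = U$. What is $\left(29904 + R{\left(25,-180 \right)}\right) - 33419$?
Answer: $-3714$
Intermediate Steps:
$R{\left(V,o \right)} = -19 + o$ ($R{\left(V,o \right)} = -3 + \left(o - 16\right) = -3 + \left(-16 + o\right) = -19 + o$)
$\left(29904 + R{\left(25,-180 \right)}\right) - 33419 = \left(29904 - 199\right) - 33419 = 29705 - 33419 = -3714$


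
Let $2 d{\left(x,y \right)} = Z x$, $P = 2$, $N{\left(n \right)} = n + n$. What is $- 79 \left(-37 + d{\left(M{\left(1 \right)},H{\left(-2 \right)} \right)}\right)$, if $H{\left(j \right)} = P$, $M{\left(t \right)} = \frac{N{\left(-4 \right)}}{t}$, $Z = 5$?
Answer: $4503$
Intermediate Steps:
$N{\left(n \right)} = 2 n$
$M{\left(t \right)} = - \frac{8}{t}$ ($M{\left(t \right)} = \frac{2 \left(-4\right)}{t} = - \frac{8}{t}$)
$H{\left(j \right)} = 2$
$d{\left(x,y \right)} = \frac{5 x}{2}$
$- 79 \left(-37 + d{\left(M{\left(1 \right)},H{\left(-2 \right)} \right)}\right) = - 79 \left(-37 + \frac{5 \left(- \frac{8}{1}\right)}{2}\right) = - 79 \left(-37 + \frac{5 \left(\left(-8\right) 1\right)}{2}\right) = - 79 \left(-37 + \frac{5}{2} \left(-8\right)\right) = - 79 \left(-37 - 20\right) = \left(-79\right) \left(-57\right) = 4503$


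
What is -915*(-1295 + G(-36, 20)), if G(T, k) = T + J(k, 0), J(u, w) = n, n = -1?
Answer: 1218780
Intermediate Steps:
J(u, w) = -1
G(T, k) = -1 + T (G(T, k) = T - 1 = -1 + T)
-915*(-1295 + G(-36, 20)) = -915*(-1295 + (-1 - 36)) = -915*(-1295 - 37) = -915*(-1332) = 1218780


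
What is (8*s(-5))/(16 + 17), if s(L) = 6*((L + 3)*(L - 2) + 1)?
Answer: 240/11 ≈ 21.818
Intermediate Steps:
s(L) = 6 + 6*(-2 + L)*(3 + L) (s(L) = 6*((3 + L)*(-2 + L) + 1) = 6*((-2 + L)*(3 + L) + 1) = 6*(1 + (-2 + L)*(3 + L)) = 6 + 6*(-2 + L)*(3 + L))
(8*s(-5))/(16 + 17) = (8*(-30 + 6*(-5) + 6*(-5)**2))/(16 + 17) = (8*(-30 - 30 + 6*25))/33 = (8*(-30 - 30 + 150))*(1/33) = (8*90)*(1/33) = 720*(1/33) = 240/11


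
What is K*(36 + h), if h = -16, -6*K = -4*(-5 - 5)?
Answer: -400/3 ≈ -133.33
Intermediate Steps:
K = -20/3 (K = -(-2)*(-5 - 5)/3 = -(-2)*(-10)/3 = -⅙*40 = -20/3 ≈ -6.6667)
K*(36 + h) = -20*(36 - 16)/3 = -20/3*20 = -400/3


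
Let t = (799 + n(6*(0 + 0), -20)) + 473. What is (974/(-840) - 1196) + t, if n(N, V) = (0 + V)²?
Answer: 199433/420 ≈ 474.84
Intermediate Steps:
n(N, V) = V²
t = 1672 (t = (799 + (-20)²) + 473 = (799 + 400) + 473 = 1199 + 473 = 1672)
(974/(-840) - 1196) + t = (974/(-840) - 1196) + 1672 = (974*(-1/840) - 1196) + 1672 = (-487/420 - 1196) + 1672 = -502807/420 + 1672 = 199433/420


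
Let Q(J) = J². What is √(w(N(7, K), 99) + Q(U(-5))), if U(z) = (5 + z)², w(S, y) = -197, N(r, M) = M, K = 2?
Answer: I*√197 ≈ 14.036*I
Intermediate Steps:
√(w(N(7, K), 99) + Q(U(-5))) = √(-197 + ((5 - 5)²)²) = √(-197 + (0²)²) = √(-197 + 0²) = √(-197 + 0) = √(-197) = I*√197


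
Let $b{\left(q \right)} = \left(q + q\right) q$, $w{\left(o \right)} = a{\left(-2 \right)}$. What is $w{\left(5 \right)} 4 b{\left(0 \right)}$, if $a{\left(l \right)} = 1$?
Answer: $0$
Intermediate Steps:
$w{\left(o \right)} = 1$
$b{\left(q \right)} = 2 q^{2}$ ($b{\left(q \right)} = 2 q q = 2 q^{2}$)
$w{\left(5 \right)} 4 b{\left(0 \right)} = 1 \cdot 4 \cdot 2 \cdot 0^{2} = 4 \cdot 2 \cdot 0 = 4 \cdot 0 = 0$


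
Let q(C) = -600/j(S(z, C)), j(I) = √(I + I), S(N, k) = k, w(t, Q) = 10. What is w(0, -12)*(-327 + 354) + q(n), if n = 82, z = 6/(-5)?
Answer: 270 - 300*√41/41 ≈ 223.15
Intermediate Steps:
z = -6/5 (z = 6*(-⅕) = -6/5 ≈ -1.2000)
j(I) = √2*√I (j(I) = √(2*I) = √2*√I)
q(C) = -300*√2/√C (q(C) = -600*√2/(2*√C) = -300*√2/√C)
w(0, -12)*(-327 + 354) + q(n) = 10*(-327 + 354) - 300*√2/√82 = 10*27 - 300*√2*√82/82 = 270 - 300*√41/41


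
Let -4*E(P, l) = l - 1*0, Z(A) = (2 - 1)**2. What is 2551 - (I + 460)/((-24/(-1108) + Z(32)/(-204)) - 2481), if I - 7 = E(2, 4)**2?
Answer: 357664913695/140195401 ≈ 2551.2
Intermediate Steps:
Z(A) = 1 (Z(A) = 1**2 = 1)
E(P, l) = -l/4 (E(P, l) = -(l - 1*0)/4 = -(l + 0)/4 = -l/4)
I = 8 (I = 7 + (-1/4*4)**2 = 7 + (-1)**2 = 7 + 1 = 8)
2551 - (I + 460)/((-24/(-1108) + Z(32)/(-204)) - 2481) = 2551 - (8 + 460)/((-24/(-1108) + 1/(-204)) - 2481) = 2551 - 468/((-24*(-1/1108) + 1*(-1/204)) - 2481) = 2551 - 468/((6/277 - 1/204) - 2481) = 2551 - 468/(947/56508 - 2481) = 2551 - 468/(-140195401/56508) = 2551 - 468*(-56508)/140195401 = 2551 - 1*(-26445744/140195401) = 2551 + 26445744/140195401 = 357664913695/140195401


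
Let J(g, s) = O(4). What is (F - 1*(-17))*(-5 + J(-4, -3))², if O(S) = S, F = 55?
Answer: 72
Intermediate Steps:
J(g, s) = 4
(F - 1*(-17))*(-5 + J(-4, -3))² = (55 - 1*(-17))*(-5 + 4)² = (55 + 17)*(-1)² = 72*1 = 72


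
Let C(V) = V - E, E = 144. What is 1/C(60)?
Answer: -1/84 ≈ -0.011905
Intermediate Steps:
C(V) = -144 + V (C(V) = V - 1*144 = V - 144 = -144 + V)
1/C(60) = 1/(-144 + 60) = 1/(-84) = -1/84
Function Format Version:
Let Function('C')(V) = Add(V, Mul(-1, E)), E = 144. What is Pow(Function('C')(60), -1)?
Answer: Rational(-1, 84) ≈ -0.011905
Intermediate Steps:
Function('C')(V) = Add(-144, V) (Function('C')(V) = Add(V, Mul(-1, 144)) = Add(V, -144) = Add(-144, V))
Pow(Function('C')(60), -1) = Pow(Add(-144, 60), -1) = Pow(-84, -1) = Rational(-1, 84)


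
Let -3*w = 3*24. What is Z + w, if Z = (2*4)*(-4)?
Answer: -56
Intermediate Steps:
w = -24 ≈ -24.000
Z = -32 (Z = 8*(-4) = -32)
Z + w = -32 - 24 = -56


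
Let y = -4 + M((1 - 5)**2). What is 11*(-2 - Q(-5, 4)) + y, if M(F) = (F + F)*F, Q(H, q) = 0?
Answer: 486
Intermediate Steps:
M(F) = 2*F**2 (M(F) = (2*F)*F = 2*F**2)
y = 508 (y = -4 + 2*((1 - 5)**2)**2 = -4 + 2*((-4)**2)**2 = -4 + 2*16**2 = -4 + 2*256 = -4 + 512 = 508)
11*(-2 - Q(-5, 4)) + y = 11*(-2 - 1*0) + 508 = 11*(-2 + 0) + 508 = 11*(-2) + 508 = -22 + 508 = 486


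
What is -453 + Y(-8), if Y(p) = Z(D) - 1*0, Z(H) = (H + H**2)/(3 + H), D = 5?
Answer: -1797/4 ≈ -449.25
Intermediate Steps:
Z(H) = (H + H**2)/(3 + H)
Y(p) = 15/4 (Y(p) = 5*(1 + 5)/(3 + 5) - 1*0 = 5*6/8 + 0 = 5*(1/8)*6 + 0 = 15/4 + 0 = 15/4)
-453 + Y(-8) = -453 + 15/4 = -1797/4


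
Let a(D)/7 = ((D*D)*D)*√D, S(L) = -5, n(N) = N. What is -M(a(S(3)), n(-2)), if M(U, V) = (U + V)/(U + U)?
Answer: -½ + I*√5/4375 ≈ -0.5 + 0.0005111*I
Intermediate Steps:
a(D) = 7*D^(7/2) (a(D) = 7*(((D*D)*D)*√D) = 7*((D²*D)*√D) = 7*(D³*√D) = 7*D^(7/2))
M(U, V) = (U + V)/(2*U) (M(U, V) = (U + V)/((2*U)) = (U + V)*(1/(2*U)) = (U + V)/(2*U))
-M(a(S(3)), n(-2)) = -(7*(-5)^(7/2) - 2)/(2*(7*(-5)^(7/2))) = -(7*(-125*I*√5) - 2)/(2*(7*(-125*I*√5))) = -(-875*I*√5 - 2)/(2*((-875*I*√5))) = -I*√5/4375*(-2 - 875*I*√5)/2 = -I*√5*(-2 - 875*I*√5)/8750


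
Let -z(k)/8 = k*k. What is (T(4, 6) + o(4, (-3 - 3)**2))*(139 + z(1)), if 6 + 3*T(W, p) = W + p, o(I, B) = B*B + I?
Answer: 511424/3 ≈ 1.7047e+5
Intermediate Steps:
z(k) = -8*k**2 (z(k) = -8*k*k = -8*k**2)
o(I, B) = I + B**2 (o(I, B) = B**2 + I = I + B**2)
T(W, p) = -2 + W/3 + p/3 (T(W, p) = -2 + (W + p)/3 = -2 + (W/3 + p/3) = -2 + W/3 + p/3)
(T(4, 6) + o(4, (-3 - 3)**2))*(139 + z(1)) = ((-2 + (1/3)*4 + (1/3)*6) + (4 + ((-3 - 3)**2)**2))*(139 - 8*1**2) = ((-2 + 4/3 + 2) + (4 + ((-6)**2)**2))*(139 - 8*1) = (4/3 + (4 + 36**2))*(139 - 8) = (4/3 + (4 + 1296))*131 = (4/3 + 1300)*131 = (3904/3)*131 = 511424/3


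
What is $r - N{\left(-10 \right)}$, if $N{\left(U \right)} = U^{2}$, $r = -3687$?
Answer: $-3787$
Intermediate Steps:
$r - N{\left(-10 \right)} = -3687 - \left(-10\right)^{2} = -3687 - 100 = -3787$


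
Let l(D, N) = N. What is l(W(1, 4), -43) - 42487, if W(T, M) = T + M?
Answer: -42530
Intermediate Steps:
W(T, M) = M + T
l(W(1, 4), -43) - 42487 = -43 - 42487 = -42530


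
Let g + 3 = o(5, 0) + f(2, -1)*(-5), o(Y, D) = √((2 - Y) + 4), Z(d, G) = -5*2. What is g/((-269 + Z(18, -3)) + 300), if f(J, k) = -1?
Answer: ⅐ ≈ 0.14286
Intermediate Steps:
Z(d, G) = -10
o(Y, D) = √(6 - Y)
g = 3 (g = -3 + (√(6 - 1*5) - 1*(-5)) = -3 + (√(6 - 5) + 5) = -3 + (√1 + 5) = -3 + (1 + 5) = -3 + 6 = 3)
g/((-269 + Z(18, -3)) + 300) = 3/((-269 - 10) + 300) = 3/(-279 + 300) = 3/21 = 3*(1/21) = ⅐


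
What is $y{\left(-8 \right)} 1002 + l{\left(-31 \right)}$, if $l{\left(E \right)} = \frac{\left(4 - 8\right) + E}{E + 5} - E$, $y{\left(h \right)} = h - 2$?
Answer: $- \frac{259679}{26} \approx -9987.7$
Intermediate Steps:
$y{\left(h \right)} = -2 + h$ ($y{\left(h \right)} = h - 2 = -2 + h$)
$l{\left(E \right)} = - E + \frac{-4 + E}{5 + E}$ ($l{\left(E \right)} = \frac{-4 + E}{5 + E} - E = - E + \frac{-4 + E}{5 + E}$)
$y{\left(-8 \right)} 1002 + l{\left(-31 \right)} = \left(-2 - 8\right) 1002 + \frac{-4 - \left(-31\right)^{2} - -124}{5 - 31} = \left(-10\right) 1002 + \frac{-4 - 961 + 124}{-26} = -10020 - \frac{-4 - 961 + 124}{26} = -10020 - - \frac{841}{26} = -10020 + \frac{841}{26} = - \frac{259679}{26}$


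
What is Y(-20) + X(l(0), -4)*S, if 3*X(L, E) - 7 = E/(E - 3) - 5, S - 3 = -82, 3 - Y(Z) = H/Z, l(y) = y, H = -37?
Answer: -9319/140 ≈ -66.564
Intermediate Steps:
Y(Z) = 3 + 37/Z (Y(Z) = 3 - (-37)/Z = 3 + 37/Z)
S = -79 (S = 3 - 82 = -79)
X(L, E) = ⅔ + E/(3*(-3 + E)) (X(L, E) = 7/3 + (E/(E - 3) - 5)/3 = 7/3 + (E/(-3 + E) - 5)/3 = 7/3 + (-5 + E/(-3 + E))/3 = 7/3 + (-5/3 + E/(3*(-3 + E))) = ⅔ + E/(3*(-3 + E)))
Y(-20) + X(l(0), -4)*S = (3 + 37/(-20)) + ((-2 - 4)/(-3 - 4))*(-79) = (3 + 37*(-1/20)) + (-6/(-7))*(-79) = (3 - 37/20) - ⅐*(-6)*(-79) = 23/20 + (6/7)*(-79) = 23/20 - 474/7 = -9319/140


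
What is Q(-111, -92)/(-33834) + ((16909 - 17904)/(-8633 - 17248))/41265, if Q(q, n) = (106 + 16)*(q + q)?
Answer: 964172983163/1204467240627 ≈ 0.80050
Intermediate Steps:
Q(q, n) = 244*q (Q(q, n) = 122*(2*q) = 244*q)
Q(-111, -92)/(-33834) + ((16909 - 17904)/(-8633 - 17248))/41265 = (244*(-111))/(-33834) + ((16909 - 17904)/(-8633 - 17248))/41265 = -27084*(-1/33834) - 995/(-25881)*(1/41265) = 4514/5639 - 995*(-1/25881)*(1/41265) = 4514/5639 + (995/25881)*(1/41265) = 4514/5639 + 199/213595893 = 964172983163/1204467240627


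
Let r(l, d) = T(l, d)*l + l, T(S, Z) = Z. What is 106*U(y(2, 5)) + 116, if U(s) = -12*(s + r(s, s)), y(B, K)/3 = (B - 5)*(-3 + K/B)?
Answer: -37090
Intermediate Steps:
y(B, K) = 3*(-5 + B)*(-3 + K/B) (y(B, K) = 3*((B - 5)*(-3 + K/B)) = 3*((-5 + B)*(-3 + K/B)) = 3*(-5 + B)*(-3 + K/B))
r(l, d) = l + d*l (r(l, d) = d*l + l = l + d*l)
U(s) = -12*s - 12*s*(1 + s) (U(s) = -12*(s + s*(1 + s)) = -12*s - 12*s*(1 + s))
106*U(y(2, 5)) + 116 = 106*(12*(45 - 9*2 + 3*5 - 15*5/2)*(-2 - (45 - 9*2 + 3*5 - 15*5/2))) + 116 = 106*(12*(45 - 18 + 15 - 15*5*1/2)*(-2 - (45 - 18 + 15 - 15*5*1/2))) + 116 = 106*(12*(45 - 18 + 15 - 75/2)*(-2 - (45 - 18 + 15 - 75/2))) + 116 = 106*(12*(9/2)*(-2 - 1*9/2)) + 116 = 106*(12*(9/2)*(-2 - 9/2)) + 116 = 106*(12*(9/2)*(-13/2)) + 116 = 106*(-351) + 116 = -37206 + 116 = -37090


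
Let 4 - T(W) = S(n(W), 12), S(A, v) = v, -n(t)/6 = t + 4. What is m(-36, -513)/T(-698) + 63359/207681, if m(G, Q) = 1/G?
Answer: 6151691/19937376 ≈ 0.30855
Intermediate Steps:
n(t) = -24 - 6*t (n(t) = -6*(t + 4) = -6*(4 + t) = -24 - 6*t)
T(W) = -8 (T(W) = 4 - 1*12 = 4 - 12 = -8)
m(-36, -513)/T(-698) + 63359/207681 = 1/(-36*(-8)) + 63359/207681 = -1/36*(-1/8) + 63359*(1/207681) = 1/288 + 63359/207681 = 6151691/19937376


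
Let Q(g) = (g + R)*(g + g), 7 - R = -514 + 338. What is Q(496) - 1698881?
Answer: -1025313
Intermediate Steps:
R = 183 (R = 7 - (-514 + 338) = 7 - 1*(-176) = 7 + 176 = 183)
Q(g) = 2*g*(183 + g) (Q(g) = (g + 183)*(g + g) = (183 + g)*(2*g) = 2*g*(183 + g))
Q(496) - 1698881 = 2*496*(183 + 496) - 1698881 = 2*496*679 - 1698881 = 673568 - 1698881 = -1025313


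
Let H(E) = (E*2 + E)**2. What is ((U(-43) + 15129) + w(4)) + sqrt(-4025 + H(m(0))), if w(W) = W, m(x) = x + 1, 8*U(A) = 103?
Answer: 121167/8 + 4*I*sqrt(251) ≈ 15146.0 + 63.372*I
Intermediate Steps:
U(A) = 103/8 (U(A) = (1/8)*103 = 103/8)
m(x) = 1 + x
H(E) = 9*E**2 (H(E) = (2*E + E)**2 = (3*E)**2 = 9*E**2)
((U(-43) + 15129) + w(4)) + sqrt(-4025 + H(m(0))) = ((103/8 + 15129) + 4) + sqrt(-4025 + 9*(1 + 0)**2) = (121135/8 + 4) + sqrt(-4025 + 9*1**2) = 121167/8 + sqrt(-4025 + 9*1) = 121167/8 + sqrt(-4025 + 9) = 121167/8 + sqrt(-4016) = 121167/8 + 4*I*sqrt(251)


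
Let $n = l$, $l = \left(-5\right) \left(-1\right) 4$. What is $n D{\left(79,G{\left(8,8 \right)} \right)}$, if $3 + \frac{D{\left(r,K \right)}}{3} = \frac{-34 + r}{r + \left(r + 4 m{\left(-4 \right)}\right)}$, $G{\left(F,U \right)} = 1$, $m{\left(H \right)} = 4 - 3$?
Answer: $- \frac{490}{3} \approx -163.33$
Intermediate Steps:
$m{\left(H \right)} = 1$ ($m{\left(H \right)} = 4 - 3 = 1$)
$D{\left(r,K \right)} = -9 + \frac{3 \left(-34 + r\right)}{4 + 2 r}$ ($D{\left(r,K \right)} = -9 + 3 \frac{-34 + r}{r + \left(r + 4 \cdot 1\right)} = -9 + 3 \frac{-34 + r}{r + \left(r + 4\right)} = -9 + 3 \frac{-34 + r}{r + \left(4 + r\right)} = -9 + 3 \frac{-34 + r}{4 + 2 r} = -9 + \frac{3 \left(-34 + r\right)}{4 + 2 r}$)
$l = 20$ ($l = 5 \cdot 4 = 20$)
$n = 20$
$n D{\left(79,G{\left(8,8 \right)} \right)} = 20 \frac{3 \left(-46 - 395\right)}{2 \left(2 + 79\right)} = 20 \frac{3 \left(-46 - 395\right)}{2 \cdot 81} = 20 \cdot \frac{3}{2} \cdot \frac{1}{81} \left(-441\right) = 20 \left(- \frac{49}{6}\right) = - \frac{490}{3}$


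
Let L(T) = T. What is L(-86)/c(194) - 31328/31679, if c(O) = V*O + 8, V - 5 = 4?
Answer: -28836853/27782483 ≈ -1.0380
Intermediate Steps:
V = 9 (V = 5 + 4 = 9)
c(O) = 8 + 9*O (c(O) = 9*O + 8 = 8 + 9*O)
L(-86)/c(194) - 31328/31679 = -86/(8 + 9*194) - 31328/31679 = -86/(8 + 1746) - 31328*1/31679 = -86/1754 - 31328/31679 = -86*1/1754 - 31328/31679 = -43/877 - 31328/31679 = -28836853/27782483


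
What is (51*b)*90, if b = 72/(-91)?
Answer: -330480/91 ≈ -3631.6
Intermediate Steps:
b = -72/91 (b = 72*(-1/91) = -72/91 ≈ -0.79121)
(51*b)*90 = (51*(-72/91))*90 = -3672/91*90 = -330480/91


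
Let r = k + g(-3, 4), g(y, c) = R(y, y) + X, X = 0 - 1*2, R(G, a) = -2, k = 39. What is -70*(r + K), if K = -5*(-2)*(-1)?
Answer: -1750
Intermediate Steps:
X = -2 (X = 0 - 2 = -2)
K = -10 (K = 10*(-1) = -10)
g(y, c) = -4 (g(y, c) = -2 - 2 = -4)
r = 35 (r = 39 - 4 = 35)
-70*(r + K) = -70*(35 - 10) = -70*25 = -1750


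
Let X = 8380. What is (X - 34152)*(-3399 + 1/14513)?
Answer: 1271324667592/14513 ≈ 8.7599e+7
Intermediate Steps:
(X - 34152)*(-3399 + 1/14513) = (8380 - 34152)*(-3399 + 1/14513) = -25772*(-3399 + 1/14513) = -25772*(-49329686/14513) = 1271324667592/14513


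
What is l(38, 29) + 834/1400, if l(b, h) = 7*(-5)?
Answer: -24083/700 ≈ -34.404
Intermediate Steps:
l(b, h) = -35
l(38, 29) + 834/1400 = -35 + 834/1400 = -35 + (1/1400)*834 = -35 + 417/700 = -24083/700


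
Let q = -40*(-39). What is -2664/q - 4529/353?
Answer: -333568/22945 ≈ -14.538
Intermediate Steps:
q = 1560
-2664/q - 4529/353 = -2664/1560 - 4529/353 = -2664*1/1560 - 4529*1/353 = -111/65 - 4529/353 = -333568/22945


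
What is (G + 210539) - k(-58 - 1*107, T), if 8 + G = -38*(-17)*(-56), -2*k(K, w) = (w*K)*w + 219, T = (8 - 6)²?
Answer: 346289/2 ≈ 1.7314e+5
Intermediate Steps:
T = 4 (T = 2² = 4)
k(K, w) = -219/2 - K*w²/2 (k(K, w) = -((w*K)*w + 219)/2 = -((K*w)*w + 219)/2 = -(K*w² + 219)/2 = -(219 + K*w²)/2 = -219/2 - K*w²/2)
G = -36184 (G = -8 - 38*(-17)*(-56) = -8 + 646*(-56) = -8 - 36176 = -36184)
(G + 210539) - k(-58 - 1*107, T) = (-36184 + 210539) - (-219/2 - ½*(-58 - 1*107)*4²) = 174355 - (-219/2 - ½*(-58 - 107)*16) = 174355 - (-219/2 - ½*(-165)*16) = 174355 - (-219/2 + 1320) = 174355 - 1*2421/2 = 174355 - 2421/2 = 346289/2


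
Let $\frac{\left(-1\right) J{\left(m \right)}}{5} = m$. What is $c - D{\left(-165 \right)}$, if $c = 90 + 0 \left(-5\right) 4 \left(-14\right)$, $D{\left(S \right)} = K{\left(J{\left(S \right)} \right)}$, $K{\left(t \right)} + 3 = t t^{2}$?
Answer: $-561515532$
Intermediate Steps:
$J{\left(m \right)} = - 5 m$
$K{\left(t \right)} = -3 + t^{3}$ ($K{\left(t \right)} = -3 + t t^{2} = -3 + t^{3}$)
$D{\left(S \right)} = -3 - 125 S^{3}$ ($D{\left(S \right)} = -3 + \left(- 5 S\right)^{3} = -3 - 125 S^{3}$)
$c = 90$ ($c = 90 + 0 \cdot 4 \left(-14\right) = 90 + 0 \left(-14\right) = 90 + 0 = 90$)
$c - D{\left(-165 \right)} = 90 - \left(-3 - 125 \left(-165\right)^{3}\right) = 90 - \left(-3 - -561515625\right) = 90 - \left(-3 + 561515625\right) = 90 - 561515622 = -561515532$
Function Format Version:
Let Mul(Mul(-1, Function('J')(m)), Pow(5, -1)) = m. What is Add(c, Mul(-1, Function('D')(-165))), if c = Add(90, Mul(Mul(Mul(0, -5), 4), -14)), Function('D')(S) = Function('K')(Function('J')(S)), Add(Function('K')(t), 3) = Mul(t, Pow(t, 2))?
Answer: -561515532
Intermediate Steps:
Function('J')(m) = Mul(-5, m)
Function('K')(t) = Add(-3, Pow(t, 3)) (Function('K')(t) = Add(-3, Mul(t, Pow(t, 2))) = Add(-3, Pow(t, 3)))
Function('D')(S) = Add(-3, Mul(-125, Pow(S, 3))) (Function('D')(S) = Add(-3, Pow(Mul(-5, S), 3)) = Add(-3, Mul(-125, Pow(S, 3))))
c = 90 (c = Add(90, Mul(Mul(0, 4), -14)) = Add(90, Mul(0, -14)) = Add(90, 0) = 90)
Add(c, Mul(-1, Function('D')(-165))) = Add(90, Mul(-1, Add(-3, Mul(-125, Pow(-165, 3))))) = Add(90, Mul(-1, Add(-3, Mul(-125, -4492125)))) = Add(90, Mul(-1, Add(-3, 561515625))) = Add(90, Mul(-1, 561515622)) = Add(90, -561515622) = -561515532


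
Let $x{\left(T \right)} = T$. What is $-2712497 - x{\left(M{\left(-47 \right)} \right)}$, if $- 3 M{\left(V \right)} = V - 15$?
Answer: $- \frac{8137553}{3} \approx -2.7125 \cdot 10^{6}$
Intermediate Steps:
$M{\left(V \right)} = 5 - \frac{V}{3}$ ($M{\left(V \right)} = - \frac{V - 15}{3} = - \frac{-15 + V}{3} = 5 - \frac{V}{3}$)
$-2712497 - x{\left(M{\left(-47 \right)} \right)} = -2712497 - \left(5 - - \frac{47}{3}\right) = -2712497 - \left(5 + \frac{47}{3}\right) = -2712497 - \frac{62}{3} = - \frac{8137553}{3}$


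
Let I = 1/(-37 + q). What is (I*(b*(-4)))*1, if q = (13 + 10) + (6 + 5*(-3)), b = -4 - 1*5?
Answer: -36/23 ≈ -1.5652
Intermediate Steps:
b = -9 (b = -4 - 5 = -9)
q = 14 (q = 23 + (6 - 15) = 23 - 9 = 14)
I = -1/23 (I = 1/(-37 + 14) = 1/(-23) = -1/23 ≈ -0.043478)
(I*(b*(-4)))*1 = -(-9)*(-4)/23*1 = -1/23*36*1 = -36/23*1 = -36/23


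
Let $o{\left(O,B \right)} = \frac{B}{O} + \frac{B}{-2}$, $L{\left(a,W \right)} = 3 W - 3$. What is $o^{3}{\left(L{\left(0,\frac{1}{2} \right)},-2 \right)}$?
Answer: $\frac{343}{27} \approx 12.704$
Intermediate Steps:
$L{\left(a,W \right)} = -3 + 3 W$
$o{\left(O,B \right)} = - \frac{B}{2} + \frac{B}{O}$ ($o{\left(O,B \right)} = \frac{B}{O} + B \left(- \frac{1}{2}\right) = \frac{B}{O} - \frac{B}{2} = - \frac{B}{2} + \frac{B}{O}$)
$o^{3}{\left(L{\left(0,\frac{1}{2} \right)},-2 \right)} = \left(\left(- \frac{1}{2}\right) \left(-2\right) - \frac{2}{-3 + \frac{3}{2}}\right)^{3} = \left(1 - \frac{2}{-3 + 3 \cdot \frac{1}{2}}\right)^{3} = \left(1 - \frac{2}{-3 + \frac{3}{2}}\right)^{3} = \left(1 - \frac{2}{- \frac{3}{2}}\right)^{3} = \left(1 - - \frac{4}{3}\right)^{3} = \left(1 + \frac{4}{3}\right)^{3} = \left(\frac{7}{3}\right)^{3} = \frac{343}{27}$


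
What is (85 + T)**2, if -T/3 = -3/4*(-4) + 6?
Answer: 3364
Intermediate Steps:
T = -27 (T = -3*(-3/4*(-4) + 6) = -3*(3 + 6) = -3*9 = -27)
(85 + T)**2 = (85 - 27)**2 = 58**2 = 3364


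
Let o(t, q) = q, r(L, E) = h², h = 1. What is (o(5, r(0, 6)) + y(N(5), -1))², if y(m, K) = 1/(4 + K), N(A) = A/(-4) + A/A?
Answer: 16/9 ≈ 1.7778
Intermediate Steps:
r(L, E) = 1 (r(L, E) = 1² = 1)
N(A) = 1 - A/4 (N(A) = A*(-¼) + 1 = -A/4 + 1 = 1 - A/4)
(o(5, r(0, 6)) + y(N(5), -1))² = (1 + 1/(4 - 1))² = (1 + 1/3)² = (1 + ⅓)² = (4/3)² = 16/9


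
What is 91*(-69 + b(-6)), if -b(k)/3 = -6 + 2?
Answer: -5187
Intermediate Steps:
b(k) = 12 (b(k) = -3*(-6 + 2) = -3*(-4) = 12)
91*(-69 + b(-6)) = 91*(-69 + 12) = 91*(-57) = -5187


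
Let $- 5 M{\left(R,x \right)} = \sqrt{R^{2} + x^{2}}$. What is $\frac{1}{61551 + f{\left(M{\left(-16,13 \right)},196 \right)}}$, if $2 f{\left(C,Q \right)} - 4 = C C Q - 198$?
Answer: $\frac{1}{63120} \approx 1.5843 \cdot 10^{-5}$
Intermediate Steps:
$M{\left(R,x \right)} = - \frac{\sqrt{R^{2} + x^{2}}}{5}$
$f{\left(C,Q \right)} = -97 + \frac{Q C^{2}}{2}$ ($f{\left(C,Q \right)} = 2 + \frac{C C Q - 198}{2} = 2 + \frac{C^{2} Q - 198}{2} = 2 + \frac{Q C^{2} - 198}{2} = 2 + \frac{-198 + Q C^{2}}{2} = 2 + \left(-99 + \frac{Q C^{2}}{2}\right) = -97 + \frac{Q C^{2}}{2}$)
$\frac{1}{61551 + f{\left(M{\left(-16,13 \right)},196 \right)}} = \frac{1}{61551 - \left(97 - 98 \left(- \frac{\sqrt{\left(-16\right)^{2} + 13^{2}}}{5}\right)^{2}\right)} = \frac{1}{61551 - \left(97 - 98 \left(- \frac{\sqrt{256 + 169}}{5}\right)^{2}\right)} = \frac{1}{61551 - \left(97 - 98 \left(- \frac{\sqrt{425}}{5}\right)^{2}\right)} = \frac{1}{61551 - \left(97 - 98 \left(- \frac{5 \sqrt{17}}{5}\right)^{2}\right)} = \frac{1}{61551 - \left(97 - 98 \left(- \sqrt{17}\right)^{2}\right)} = \frac{1}{61551 - \left(97 - 1666\right)} = \frac{1}{61551 + \left(-97 + 1666\right)} = \frac{1}{61551 + 1569} = \frac{1}{63120}$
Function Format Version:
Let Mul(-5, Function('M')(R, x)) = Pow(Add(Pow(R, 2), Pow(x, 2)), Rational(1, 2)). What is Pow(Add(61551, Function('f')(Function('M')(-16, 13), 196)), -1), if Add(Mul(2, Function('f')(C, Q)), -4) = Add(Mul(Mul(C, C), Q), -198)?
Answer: Rational(1, 63120) ≈ 1.5843e-5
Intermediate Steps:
Function('M')(R, x) = Mul(Rational(-1, 5), Pow(Add(Pow(R, 2), Pow(x, 2)), Rational(1, 2)))
Function('f')(C, Q) = Add(-97, Mul(Rational(1, 2), Q, Pow(C, 2))) (Function('f')(C, Q) = Add(2, Mul(Rational(1, 2), Add(Mul(Mul(C, C), Q), -198))) = Add(2, Mul(Rational(1, 2), Add(Mul(Pow(C, 2), Q), -198))) = Add(2, Mul(Rational(1, 2), Add(Mul(Q, Pow(C, 2)), -198))) = Add(2, Mul(Rational(1, 2), Add(-198, Mul(Q, Pow(C, 2))))) = Add(2, Add(-99, Mul(Rational(1, 2), Q, Pow(C, 2)))) = Add(-97, Mul(Rational(1, 2), Q, Pow(C, 2))))
Pow(Add(61551, Function('f')(Function('M')(-16, 13), 196)), -1) = Pow(Add(61551, Add(-97, Mul(Rational(1, 2), 196, Pow(Mul(Rational(-1, 5), Pow(Add(Pow(-16, 2), Pow(13, 2)), Rational(1, 2))), 2)))), -1) = Pow(Add(61551, Add(-97, Mul(Rational(1, 2), 196, Pow(Mul(Rational(-1, 5), Pow(Add(256, 169), Rational(1, 2))), 2)))), -1) = Pow(Add(61551, Add(-97, Mul(Rational(1, 2), 196, Pow(Mul(Rational(-1, 5), Pow(425, Rational(1, 2))), 2)))), -1) = Pow(Add(61551, Add(-97, Mul(Rational(1, 2), 196, Pow(Mul(Rational(-1, 5), Mul(5, Pow(17, Rational(1, 2)))), 2)))), -1) = Pow(Add(61551, Add(-97, Mul(Rational(1, 2), 196, Pow(Mul(-1, Pow(17, Rational(1, 2))), 2)))), -1) = Pow(Add(61551, Add(-97, Mul(Rational(1, 2), 196, 17))), -1) = Pow(Add(61551, Add(-97, 1666)), -1) = Pow(Add(61551, 1569), -1) = Pow(63120, -1) = Rational(1, 63120)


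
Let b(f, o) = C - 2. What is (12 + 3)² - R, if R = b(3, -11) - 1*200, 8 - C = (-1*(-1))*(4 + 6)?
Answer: 429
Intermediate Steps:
C = -2 (C = 8 - (-1*(-1))*(4 + 6) = 8 - 10 = -2)
b(f, o) = -4 (b(f, o) = -2 - 2 = -4)
R = -204 (R = -4 - 1*200 = -4 - 200 = -204)
(12 + 3)² - R = (12 + 3)² - 1*(-204) = 15² + 204 = 225 + 204 = 429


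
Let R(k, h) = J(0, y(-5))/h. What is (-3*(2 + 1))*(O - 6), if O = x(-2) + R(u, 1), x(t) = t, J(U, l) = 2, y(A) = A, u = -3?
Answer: 54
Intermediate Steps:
R(k, h) = 2/h
O = 0 (O = -2 + 2/1 = -2 + 2*1 = -2 + 2 = 0)
(-3*(2 + 1))*(O - 6) = (-3*(2 + 1))*(0 - 6) = -3*3*(-6) = -9*(-6) = 54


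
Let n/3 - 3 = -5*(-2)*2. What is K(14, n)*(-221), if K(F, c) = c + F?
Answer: -18343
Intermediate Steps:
n = 69 (n = 9 + 3*(-5*(-2)*2) = 9 + 3*(10*2) = 9 + 3*20 = 9 + 60 = 69)
K(F, c) = F + c
K(14, n)*(-221) = (14 + 69)*(-221) = 83*(-221) = -18343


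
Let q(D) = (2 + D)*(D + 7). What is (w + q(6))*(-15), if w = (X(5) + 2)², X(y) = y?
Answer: -2295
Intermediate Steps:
q(D) = (2 + D)*(7 + D)
w = 49 (w = (5 + 2)² = 7² = 49)
(w + q(6))*(-15) = (49 + (14 + 6² + 9*6))*(-15) = (49 + (14 + 36 + 54))*(-15) = (49 + 104)*(-15) = 153*(-15) = -2295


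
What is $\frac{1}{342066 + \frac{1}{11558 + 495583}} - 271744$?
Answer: $- \frac{47140978801510267}{173475693307} \approx -2.7174 \cdot 10^{5}$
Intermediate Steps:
$\frac{1}{342066 + \frac{1}{11558 + 495583}} - 271744 = \frac{1}{342066 + \frac{1}{507141}} - 271744 = \frac{1}{\frac{173475693307}{507141}} - 271744 = \frac{507141}{173475693307} - 271744 = - \frac{47140978801510267}{173475693307}$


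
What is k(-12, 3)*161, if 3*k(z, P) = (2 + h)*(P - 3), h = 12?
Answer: 0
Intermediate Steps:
k(z, P) = -14 + 14*P/3 (k(z, P) = ((2 + 12)*(P - 3))/3 = (14*(-3 + P))/3 = (-42 + 14*P)/3 = -14 + 14*P/3)
k(-12, 3)*161 = (-14 + (14/3)*3)*161 = (-14 + 14)*161 = 0*161 = 0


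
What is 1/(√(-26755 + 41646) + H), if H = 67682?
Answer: 67682/4580838233 - √14891/4580838233 ≈ 1.4748e-5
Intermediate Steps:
1/(√(-26755 + 41646) + H) = 1/(√(-26755 + 41646) + 67682) = 1/(√14891 + 67682) = 1/(67682 + √14891)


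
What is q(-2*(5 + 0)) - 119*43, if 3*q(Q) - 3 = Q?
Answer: -15358/3 ≈ -5119.3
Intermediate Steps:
q(Q) = 1 + Q/3
q(-2*(5 + 0)) - 119*43 = (1 + (-2*(5 + 0))/3) - 119*43 = (1 + (-2*5)/3) - 5117 = (1 + (⅓)*(-10)) - 5117 = (1 - 10/3) - 5117 = -7/3 - 5117 = -15358/3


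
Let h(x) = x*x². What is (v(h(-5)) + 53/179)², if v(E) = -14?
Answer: 6017209/32041 ≈ 187.80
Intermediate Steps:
h(x) = x³
(v(h(-5)) + 53/179)² = (-14 + 53/179)² = (-2453/179)² = 6017209/32041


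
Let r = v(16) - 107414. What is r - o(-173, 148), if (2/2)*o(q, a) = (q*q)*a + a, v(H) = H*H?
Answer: -4536798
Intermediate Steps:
v(H) = H**2
o(q, a) = a + a*q**2 (o(q, a) = (q*q)*a + a = q**2*a + a = a*q**2 + a = a + a*q**2)
r = -107158 (r = 16**2 - 107414 = 256 - 107414 = -107158)
r - o(-173, 148) = -107158 - 148*(1 + (-173)**2) = -107158 - 148*(1 + 29929) = -107158 - 148*29930 = -107158 - 1*4429640 = -107158 - 4429640 = -4536798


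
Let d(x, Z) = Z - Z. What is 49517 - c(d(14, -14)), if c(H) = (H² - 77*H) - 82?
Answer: 49599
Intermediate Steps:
d(x, Z) = 0
c(H) = -82 + H² - 77*H
49517 - c(d(14, -14)) = 49517 - (-82 + 0² - 77*0) = 49517 - (-82 + 0 + 0) = 49517 - 1*(-82) = 49517 + 82 = 49599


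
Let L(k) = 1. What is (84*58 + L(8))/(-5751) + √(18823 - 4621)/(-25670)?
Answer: -4873/5751 - 3*√1578/25670 ≈ -0.85197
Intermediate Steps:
(84*58 + L(8))/(-5751) + √(18823 - 4621)/(-25670) = (84*58 + 1)/(-5751) + √(18823 - 4621)/(-25670) = (4872 + 1)*(-1/5751) + √14202*(-1/25670) = 4873*(-1/5751) + (3*√1578)*(-1/25670) = -4873/5751 - 3*√1578/25670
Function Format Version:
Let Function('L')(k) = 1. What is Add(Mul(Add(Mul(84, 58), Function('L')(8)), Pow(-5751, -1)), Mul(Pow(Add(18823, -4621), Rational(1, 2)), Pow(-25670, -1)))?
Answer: Add(Rational(-4873, 5751), Mul(Rational(-3, 25670), Pow(1578, Rational(1, 2)))) ≈ -0.85197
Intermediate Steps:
Add(Mul(Add(Mul(84, 58), Function('L')(8)), Pow(-5751, -1)), Mul(Pow(Add(18823, -4621), Rational(1, 2)), Pow(-25670, -1))) = Add(Mul(Add(Mul(84, 58), 1), Pow(-5751, -1)), Mul(Pow(Add(18823, -4621), Rational(1, 2)), Pow(-25670, -1))) = Add(Mul(Add(4872, 1), Rational(-1, 5751)), Mul(Pow(14202, Rational(1, 2)), Rational(-1, 25670))) = Add(Mul(4873, Rational(-1, 5751)), Mul(Mul(3, Pow(1578, Rational(1, 2))), Rational(-1, 25670))) = Add(Rational(-4873, 5751), Mul(Rational(-3, 25670), Pow(1578, Rational(1, 2))))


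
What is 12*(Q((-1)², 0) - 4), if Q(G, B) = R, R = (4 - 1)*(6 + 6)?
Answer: 384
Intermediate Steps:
R = 36 (R = 3*12 = 36)
Q(G, B) = 36
12*(Q((-1)², 0) - 4) = 12*(36 - 4) = 12*32 = 384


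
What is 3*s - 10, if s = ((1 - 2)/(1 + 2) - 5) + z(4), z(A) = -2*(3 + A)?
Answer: -68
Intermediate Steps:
z(A) = -6 - 2*A
s = -58/3 (s = ((1 - 2)/(1 + 2) - 5) + (-6 - 2*4) = (-1/3 - 5) + (-6 - 8) = (-1*⅓ - 5) - 14 = (-⅓ - 5) - 14 = -16/3 - 14 = -58/3 ≈ -19.333)
3*s - 10 = 3*(-58/3) - 10 = -58 - 10 = -68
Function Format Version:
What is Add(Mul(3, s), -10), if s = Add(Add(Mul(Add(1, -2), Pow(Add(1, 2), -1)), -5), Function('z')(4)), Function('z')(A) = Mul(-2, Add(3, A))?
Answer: -68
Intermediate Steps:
Function('z')(A) = Add(-6, Mul(-2, A))
s = Rational(-58, 3) (s = Add(Add(Mul(Add(1, -2), Pow(Add(1, 2), -1)), -5), Add(-6, Mul(-2, 4))) = Add(Add(Mul(-1, Pow(3, -1)), -5), Add(-6, -8)) = Add(Add(Mul(-1, Rational(1, 3)), -5), -14) = Add(Add(Rational(-1, 3), -5), -14) = Add(Rational(-16, 3), -14) = Rational(-58, 3) ≈ -19.333)
Add(Mul(3, s), -10) = Add(Mul(3, Rational(-58, 3)), -10) = Add(-58, -10) = -68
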